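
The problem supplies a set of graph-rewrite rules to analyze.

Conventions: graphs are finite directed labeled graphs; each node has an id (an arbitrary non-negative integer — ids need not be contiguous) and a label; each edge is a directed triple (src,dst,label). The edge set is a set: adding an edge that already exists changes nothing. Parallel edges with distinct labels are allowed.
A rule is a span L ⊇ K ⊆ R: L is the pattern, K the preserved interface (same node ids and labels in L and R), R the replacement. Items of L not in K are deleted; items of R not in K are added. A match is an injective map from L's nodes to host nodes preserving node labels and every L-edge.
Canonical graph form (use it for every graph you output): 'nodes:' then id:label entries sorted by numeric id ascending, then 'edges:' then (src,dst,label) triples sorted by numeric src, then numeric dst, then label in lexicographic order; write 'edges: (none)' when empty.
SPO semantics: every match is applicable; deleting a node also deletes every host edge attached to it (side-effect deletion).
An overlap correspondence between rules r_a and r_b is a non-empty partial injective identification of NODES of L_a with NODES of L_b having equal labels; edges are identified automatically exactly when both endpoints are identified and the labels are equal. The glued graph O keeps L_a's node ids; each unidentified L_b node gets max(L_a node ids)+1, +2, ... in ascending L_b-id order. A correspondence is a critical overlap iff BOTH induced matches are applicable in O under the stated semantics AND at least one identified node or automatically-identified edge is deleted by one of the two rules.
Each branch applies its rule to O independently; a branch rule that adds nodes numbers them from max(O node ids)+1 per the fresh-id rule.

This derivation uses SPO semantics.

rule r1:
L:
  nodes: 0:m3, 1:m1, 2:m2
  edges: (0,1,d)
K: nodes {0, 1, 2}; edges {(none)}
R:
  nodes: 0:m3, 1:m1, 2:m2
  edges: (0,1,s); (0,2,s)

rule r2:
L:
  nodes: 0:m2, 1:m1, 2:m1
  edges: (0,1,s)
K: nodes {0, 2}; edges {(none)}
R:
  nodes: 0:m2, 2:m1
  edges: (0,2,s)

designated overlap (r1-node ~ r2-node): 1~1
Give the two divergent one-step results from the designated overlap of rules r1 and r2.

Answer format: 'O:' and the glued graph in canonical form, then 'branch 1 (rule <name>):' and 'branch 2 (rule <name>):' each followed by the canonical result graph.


O:
nodes: 0:m3, 1:m1, 2:m2, 3:m2, 4:m1
edges: (0,1,d); (3,1,s)
branch 1 (rule r1):
nodes: 0:m3, 1:m1, 2:m2, 3:m2, 4:m1
edges: (0,1,s); (0,2,s); (3,1,s)
branch 2 (rule r2):
nodes: 0:m3, 2:m2, 3:m2, 4:m1
edges: (3,4,s)


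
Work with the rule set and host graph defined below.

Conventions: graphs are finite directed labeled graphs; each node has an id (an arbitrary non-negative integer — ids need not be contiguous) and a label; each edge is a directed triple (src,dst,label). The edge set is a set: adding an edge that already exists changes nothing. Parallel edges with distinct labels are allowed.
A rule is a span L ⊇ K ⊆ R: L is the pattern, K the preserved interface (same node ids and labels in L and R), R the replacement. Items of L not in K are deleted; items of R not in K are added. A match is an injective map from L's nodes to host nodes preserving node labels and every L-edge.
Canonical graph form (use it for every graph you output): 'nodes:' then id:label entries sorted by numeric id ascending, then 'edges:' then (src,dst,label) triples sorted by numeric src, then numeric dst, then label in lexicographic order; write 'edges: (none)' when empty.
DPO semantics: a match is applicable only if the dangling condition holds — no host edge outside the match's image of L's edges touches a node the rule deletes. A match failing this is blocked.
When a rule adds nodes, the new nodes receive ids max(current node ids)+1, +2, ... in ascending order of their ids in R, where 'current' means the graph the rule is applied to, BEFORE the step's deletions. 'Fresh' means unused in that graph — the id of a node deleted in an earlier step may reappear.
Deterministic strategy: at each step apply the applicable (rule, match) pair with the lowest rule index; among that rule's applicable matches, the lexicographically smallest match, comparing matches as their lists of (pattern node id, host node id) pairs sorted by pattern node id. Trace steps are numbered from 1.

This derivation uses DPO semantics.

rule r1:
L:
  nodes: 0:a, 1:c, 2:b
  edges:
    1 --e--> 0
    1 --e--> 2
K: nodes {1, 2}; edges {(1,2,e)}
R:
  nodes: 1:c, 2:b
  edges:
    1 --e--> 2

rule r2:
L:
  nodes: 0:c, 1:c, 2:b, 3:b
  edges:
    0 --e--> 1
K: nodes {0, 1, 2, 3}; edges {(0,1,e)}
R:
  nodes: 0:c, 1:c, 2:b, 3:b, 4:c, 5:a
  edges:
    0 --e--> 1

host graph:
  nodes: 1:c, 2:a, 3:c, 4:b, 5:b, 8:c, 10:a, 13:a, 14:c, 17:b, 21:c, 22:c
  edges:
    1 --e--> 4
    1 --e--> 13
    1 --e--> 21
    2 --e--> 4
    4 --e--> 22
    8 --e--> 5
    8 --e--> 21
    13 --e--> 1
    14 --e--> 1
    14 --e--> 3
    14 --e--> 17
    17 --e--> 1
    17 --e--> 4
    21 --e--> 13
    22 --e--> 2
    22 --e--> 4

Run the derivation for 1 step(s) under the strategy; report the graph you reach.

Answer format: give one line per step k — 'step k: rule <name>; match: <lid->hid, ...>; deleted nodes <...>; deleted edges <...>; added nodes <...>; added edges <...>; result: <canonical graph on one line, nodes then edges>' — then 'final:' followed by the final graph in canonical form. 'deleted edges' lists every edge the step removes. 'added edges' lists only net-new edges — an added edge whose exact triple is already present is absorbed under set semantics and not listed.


step 1: rule r2; match: 0->1, 1->21, 2->4, 3->5; deleted nodes (none); deleted edges (none); added nodes 23, 24; added edges (none); result: nodes: 1:c, 2:a, 3:c, 4:b, 5:b, 8:c, 10:a, 13:a, 14:c, 17:b, 21:c, 22:c, 23:c, 24:a edges: (1,4,e); (1,13,e); (1,21,e); (2,4,e); (4,22,e); (8,5,e); (8,21,e); (13,1,e); (14,1,e); (14,3,e); (14,17,e); (17,1,e); (17,4,e); (21,13,e); (22,2,e); (22,4,e)
final:
nodes: 1:c, 2:a, 3:c, 4:b, 5:b, 8:c, 10:a, 13:a, 14:c, 17:b, 21:c, 22:c, 23:c, 24:a
edges: (1,4,e); (1,13,e); (1,21,e); (2,4,e); (4,22,e); (8,5,e); (8,21,e); (13,1,e); (14,1,e); (14,3,e); (14,17,e); (17,1,e); (17,4,e); (21,13,e); (22,2,e); (22,4,e)


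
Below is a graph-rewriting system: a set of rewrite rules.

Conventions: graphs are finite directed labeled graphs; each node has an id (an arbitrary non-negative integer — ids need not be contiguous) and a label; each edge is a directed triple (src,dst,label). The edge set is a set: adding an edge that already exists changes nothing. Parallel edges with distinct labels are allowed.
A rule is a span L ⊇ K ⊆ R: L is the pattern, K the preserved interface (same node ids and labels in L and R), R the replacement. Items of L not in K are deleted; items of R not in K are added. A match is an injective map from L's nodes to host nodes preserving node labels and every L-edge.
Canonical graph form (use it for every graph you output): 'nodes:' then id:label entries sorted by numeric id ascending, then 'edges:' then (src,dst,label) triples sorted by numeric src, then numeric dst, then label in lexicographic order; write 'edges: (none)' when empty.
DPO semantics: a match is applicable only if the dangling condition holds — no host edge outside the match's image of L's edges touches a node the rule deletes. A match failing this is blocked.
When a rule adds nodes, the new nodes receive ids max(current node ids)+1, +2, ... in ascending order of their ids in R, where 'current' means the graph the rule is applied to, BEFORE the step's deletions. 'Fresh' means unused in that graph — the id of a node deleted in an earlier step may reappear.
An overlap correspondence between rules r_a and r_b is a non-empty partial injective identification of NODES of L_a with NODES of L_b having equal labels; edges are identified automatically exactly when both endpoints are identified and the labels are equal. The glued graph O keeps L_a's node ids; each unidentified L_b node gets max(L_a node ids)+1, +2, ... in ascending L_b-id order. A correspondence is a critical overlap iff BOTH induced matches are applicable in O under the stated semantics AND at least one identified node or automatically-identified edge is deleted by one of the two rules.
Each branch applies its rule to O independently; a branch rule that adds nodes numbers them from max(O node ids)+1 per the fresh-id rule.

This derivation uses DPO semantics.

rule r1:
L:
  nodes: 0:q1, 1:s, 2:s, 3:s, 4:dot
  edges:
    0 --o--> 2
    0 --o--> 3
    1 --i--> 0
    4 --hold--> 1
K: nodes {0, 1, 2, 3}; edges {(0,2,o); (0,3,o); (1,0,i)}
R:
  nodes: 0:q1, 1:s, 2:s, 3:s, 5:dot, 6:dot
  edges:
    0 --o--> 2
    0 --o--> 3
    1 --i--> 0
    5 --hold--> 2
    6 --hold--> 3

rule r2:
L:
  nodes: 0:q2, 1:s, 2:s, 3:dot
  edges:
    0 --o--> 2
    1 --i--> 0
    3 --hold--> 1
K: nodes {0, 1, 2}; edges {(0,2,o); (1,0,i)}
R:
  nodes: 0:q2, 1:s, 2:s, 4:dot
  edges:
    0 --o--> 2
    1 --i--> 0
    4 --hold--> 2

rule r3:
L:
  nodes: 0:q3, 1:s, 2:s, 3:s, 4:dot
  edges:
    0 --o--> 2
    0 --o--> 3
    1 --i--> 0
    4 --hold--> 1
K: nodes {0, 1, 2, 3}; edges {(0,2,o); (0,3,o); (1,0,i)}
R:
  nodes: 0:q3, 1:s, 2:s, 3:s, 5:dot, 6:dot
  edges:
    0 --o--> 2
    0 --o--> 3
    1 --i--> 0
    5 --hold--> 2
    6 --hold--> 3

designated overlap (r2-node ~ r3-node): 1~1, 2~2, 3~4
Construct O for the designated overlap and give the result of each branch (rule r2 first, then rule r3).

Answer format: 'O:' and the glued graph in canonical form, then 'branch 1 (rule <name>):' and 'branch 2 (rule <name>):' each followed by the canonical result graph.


O:
nodes: 0:q2, 1:s, 2:s, 3:dot, 4:q3, 5:s
edges: (0,2,o); (1,0,i); (1,4,i); (3,1,hold); (4,2,o); (4,5,o)
branch 1 (rule r2):
nodes: 0:q2, 1:s, 2:s, 4:q3, 5:s, 6:dot
edges: (0,2,o); (1,0,i); (1,4,i); (4,2,o); (4,5,o); (6,2,hold)
branch 2 (rule r3):
nodes: 0:q2, 1:s, 2:s, 4:q3, 5:s, 6:dot, 7:dot
edges: (0,2,o); (1,0,i); (1,4,i); (4,2,o); (4,5,o); (6,2,hold); (7,5,hold)


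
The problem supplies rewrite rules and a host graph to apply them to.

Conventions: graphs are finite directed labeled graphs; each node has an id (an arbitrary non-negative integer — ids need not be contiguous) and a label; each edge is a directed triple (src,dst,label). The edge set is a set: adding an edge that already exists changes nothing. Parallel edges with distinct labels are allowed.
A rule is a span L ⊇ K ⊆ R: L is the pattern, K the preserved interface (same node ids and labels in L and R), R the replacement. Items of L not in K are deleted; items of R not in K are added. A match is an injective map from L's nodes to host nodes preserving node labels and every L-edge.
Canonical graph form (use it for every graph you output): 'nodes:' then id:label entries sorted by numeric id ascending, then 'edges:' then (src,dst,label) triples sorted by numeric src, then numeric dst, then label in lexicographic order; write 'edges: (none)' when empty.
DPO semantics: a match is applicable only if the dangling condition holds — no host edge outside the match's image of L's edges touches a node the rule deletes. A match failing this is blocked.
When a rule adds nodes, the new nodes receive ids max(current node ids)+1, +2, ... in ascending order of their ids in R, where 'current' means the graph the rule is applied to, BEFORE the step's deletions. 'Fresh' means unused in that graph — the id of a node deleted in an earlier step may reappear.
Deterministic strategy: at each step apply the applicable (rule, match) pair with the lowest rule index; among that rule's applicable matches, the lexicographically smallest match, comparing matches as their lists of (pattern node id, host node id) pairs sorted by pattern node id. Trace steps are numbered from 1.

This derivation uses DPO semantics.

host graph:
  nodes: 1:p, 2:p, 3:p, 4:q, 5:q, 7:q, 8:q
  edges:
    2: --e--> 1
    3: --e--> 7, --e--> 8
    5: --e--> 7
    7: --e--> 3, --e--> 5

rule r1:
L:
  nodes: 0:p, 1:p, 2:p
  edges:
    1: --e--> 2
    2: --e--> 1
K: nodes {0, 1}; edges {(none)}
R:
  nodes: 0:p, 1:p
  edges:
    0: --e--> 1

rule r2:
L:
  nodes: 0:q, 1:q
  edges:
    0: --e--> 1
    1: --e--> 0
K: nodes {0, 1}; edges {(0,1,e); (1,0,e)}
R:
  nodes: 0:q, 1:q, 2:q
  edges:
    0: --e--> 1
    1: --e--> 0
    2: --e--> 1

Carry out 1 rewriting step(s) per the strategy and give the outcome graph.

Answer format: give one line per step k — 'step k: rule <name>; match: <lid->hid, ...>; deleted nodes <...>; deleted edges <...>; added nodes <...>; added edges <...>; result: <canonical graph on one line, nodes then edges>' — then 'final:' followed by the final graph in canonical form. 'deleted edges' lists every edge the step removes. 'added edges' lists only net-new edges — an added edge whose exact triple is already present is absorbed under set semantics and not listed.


step 1: rule r2; match: 0->5, 1->7; deleted nodes (none); deleted edges (none); added nodes 9; added edges (9,7,e); result: nodes: 1:p, 2:p, 3:p, 4:q, 5:q, 7:q, 8:q, 9:q edges: (2,1,e); (3,7,e); (3,8,e); (5,7,e); (7,3,e); (7,5,e); (9,7,e)
final:
nodes: 1:p, 2:p, 3:p, 4:q, 5:q, 7:q, 8:q, 9:q
edges: (2,1,e); (3,7,e); (3,8,e); (5,7,e); (7,3,e); (7,5,e); (9,7,e)


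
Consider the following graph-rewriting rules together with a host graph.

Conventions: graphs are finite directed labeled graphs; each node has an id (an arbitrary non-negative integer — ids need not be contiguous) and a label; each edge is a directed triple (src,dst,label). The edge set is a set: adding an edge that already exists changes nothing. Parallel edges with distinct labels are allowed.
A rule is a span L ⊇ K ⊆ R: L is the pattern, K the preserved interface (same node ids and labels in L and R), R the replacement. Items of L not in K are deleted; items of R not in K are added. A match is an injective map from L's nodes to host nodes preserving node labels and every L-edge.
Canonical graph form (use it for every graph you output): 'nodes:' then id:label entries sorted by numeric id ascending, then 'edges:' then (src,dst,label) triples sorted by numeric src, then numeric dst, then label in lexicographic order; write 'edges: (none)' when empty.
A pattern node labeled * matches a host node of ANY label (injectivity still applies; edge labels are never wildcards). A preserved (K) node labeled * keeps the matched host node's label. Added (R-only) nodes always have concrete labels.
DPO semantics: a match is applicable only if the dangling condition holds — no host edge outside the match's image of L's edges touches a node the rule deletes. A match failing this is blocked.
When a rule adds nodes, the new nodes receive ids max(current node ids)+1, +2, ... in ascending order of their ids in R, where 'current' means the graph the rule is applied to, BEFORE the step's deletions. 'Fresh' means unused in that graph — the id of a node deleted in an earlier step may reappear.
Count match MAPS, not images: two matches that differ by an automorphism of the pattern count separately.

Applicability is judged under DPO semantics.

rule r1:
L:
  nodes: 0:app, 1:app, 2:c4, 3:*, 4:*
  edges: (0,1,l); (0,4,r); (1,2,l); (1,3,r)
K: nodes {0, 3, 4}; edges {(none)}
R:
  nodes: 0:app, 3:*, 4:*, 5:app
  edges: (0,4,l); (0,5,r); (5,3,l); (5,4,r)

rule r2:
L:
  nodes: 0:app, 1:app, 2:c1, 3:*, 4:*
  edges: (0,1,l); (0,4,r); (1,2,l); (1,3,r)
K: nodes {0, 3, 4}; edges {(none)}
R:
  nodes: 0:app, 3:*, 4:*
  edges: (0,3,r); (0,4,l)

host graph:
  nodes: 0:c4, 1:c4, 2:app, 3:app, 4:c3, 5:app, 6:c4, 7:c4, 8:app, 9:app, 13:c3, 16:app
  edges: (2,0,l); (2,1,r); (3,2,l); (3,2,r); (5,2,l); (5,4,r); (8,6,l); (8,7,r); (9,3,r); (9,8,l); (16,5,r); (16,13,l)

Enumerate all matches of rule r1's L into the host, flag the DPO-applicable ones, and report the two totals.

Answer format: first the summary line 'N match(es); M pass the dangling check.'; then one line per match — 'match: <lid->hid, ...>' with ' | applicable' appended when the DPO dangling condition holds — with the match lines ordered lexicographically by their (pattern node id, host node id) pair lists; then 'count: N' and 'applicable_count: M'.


2 match(es); 1 pass the dangling check.
match: 0->5, 1->2, 2->0, 3->1, 4->4
match: 0->9, 1->8, 2->6, 3->7, 4->3 | applicable
count: 2
applicable_count: 1


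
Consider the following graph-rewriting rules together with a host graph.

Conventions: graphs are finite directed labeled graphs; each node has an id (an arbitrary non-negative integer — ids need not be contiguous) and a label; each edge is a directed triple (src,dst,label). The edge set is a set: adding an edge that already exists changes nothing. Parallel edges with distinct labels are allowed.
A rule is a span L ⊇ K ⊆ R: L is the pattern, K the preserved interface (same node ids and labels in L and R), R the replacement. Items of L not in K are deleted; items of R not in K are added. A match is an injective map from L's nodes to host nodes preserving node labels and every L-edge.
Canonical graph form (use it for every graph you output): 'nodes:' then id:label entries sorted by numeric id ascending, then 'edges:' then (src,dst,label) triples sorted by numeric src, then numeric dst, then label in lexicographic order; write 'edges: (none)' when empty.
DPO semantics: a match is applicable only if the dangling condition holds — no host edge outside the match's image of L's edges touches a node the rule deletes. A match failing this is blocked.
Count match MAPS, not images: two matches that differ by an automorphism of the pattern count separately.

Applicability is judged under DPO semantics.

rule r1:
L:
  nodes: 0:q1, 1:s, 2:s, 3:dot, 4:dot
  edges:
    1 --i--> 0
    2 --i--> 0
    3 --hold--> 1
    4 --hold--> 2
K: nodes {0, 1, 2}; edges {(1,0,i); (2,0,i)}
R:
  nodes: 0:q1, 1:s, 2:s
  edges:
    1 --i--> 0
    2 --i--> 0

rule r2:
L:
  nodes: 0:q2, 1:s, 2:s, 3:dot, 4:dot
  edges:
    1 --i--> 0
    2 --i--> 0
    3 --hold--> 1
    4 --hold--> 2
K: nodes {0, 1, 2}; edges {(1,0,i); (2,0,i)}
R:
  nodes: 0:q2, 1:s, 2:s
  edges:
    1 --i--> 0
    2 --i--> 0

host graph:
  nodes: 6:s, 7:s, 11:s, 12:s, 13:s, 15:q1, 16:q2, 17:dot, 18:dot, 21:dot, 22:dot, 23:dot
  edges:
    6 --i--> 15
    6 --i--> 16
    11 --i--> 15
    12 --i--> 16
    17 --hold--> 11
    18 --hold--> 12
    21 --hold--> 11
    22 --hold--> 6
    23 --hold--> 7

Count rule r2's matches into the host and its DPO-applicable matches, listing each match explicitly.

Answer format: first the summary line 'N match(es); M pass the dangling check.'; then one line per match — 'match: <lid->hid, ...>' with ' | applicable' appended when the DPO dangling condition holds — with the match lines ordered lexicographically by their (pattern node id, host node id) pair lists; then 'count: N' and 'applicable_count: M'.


2 match(es); 2 pass the dangling check.
match: 0->16, 1->6, 2->12, 3->22, 4->18 | applicable
match: 0->16, 1->12, 2->6, 3->18, 4->22 | applicable
count: 2
applicable_count: 2


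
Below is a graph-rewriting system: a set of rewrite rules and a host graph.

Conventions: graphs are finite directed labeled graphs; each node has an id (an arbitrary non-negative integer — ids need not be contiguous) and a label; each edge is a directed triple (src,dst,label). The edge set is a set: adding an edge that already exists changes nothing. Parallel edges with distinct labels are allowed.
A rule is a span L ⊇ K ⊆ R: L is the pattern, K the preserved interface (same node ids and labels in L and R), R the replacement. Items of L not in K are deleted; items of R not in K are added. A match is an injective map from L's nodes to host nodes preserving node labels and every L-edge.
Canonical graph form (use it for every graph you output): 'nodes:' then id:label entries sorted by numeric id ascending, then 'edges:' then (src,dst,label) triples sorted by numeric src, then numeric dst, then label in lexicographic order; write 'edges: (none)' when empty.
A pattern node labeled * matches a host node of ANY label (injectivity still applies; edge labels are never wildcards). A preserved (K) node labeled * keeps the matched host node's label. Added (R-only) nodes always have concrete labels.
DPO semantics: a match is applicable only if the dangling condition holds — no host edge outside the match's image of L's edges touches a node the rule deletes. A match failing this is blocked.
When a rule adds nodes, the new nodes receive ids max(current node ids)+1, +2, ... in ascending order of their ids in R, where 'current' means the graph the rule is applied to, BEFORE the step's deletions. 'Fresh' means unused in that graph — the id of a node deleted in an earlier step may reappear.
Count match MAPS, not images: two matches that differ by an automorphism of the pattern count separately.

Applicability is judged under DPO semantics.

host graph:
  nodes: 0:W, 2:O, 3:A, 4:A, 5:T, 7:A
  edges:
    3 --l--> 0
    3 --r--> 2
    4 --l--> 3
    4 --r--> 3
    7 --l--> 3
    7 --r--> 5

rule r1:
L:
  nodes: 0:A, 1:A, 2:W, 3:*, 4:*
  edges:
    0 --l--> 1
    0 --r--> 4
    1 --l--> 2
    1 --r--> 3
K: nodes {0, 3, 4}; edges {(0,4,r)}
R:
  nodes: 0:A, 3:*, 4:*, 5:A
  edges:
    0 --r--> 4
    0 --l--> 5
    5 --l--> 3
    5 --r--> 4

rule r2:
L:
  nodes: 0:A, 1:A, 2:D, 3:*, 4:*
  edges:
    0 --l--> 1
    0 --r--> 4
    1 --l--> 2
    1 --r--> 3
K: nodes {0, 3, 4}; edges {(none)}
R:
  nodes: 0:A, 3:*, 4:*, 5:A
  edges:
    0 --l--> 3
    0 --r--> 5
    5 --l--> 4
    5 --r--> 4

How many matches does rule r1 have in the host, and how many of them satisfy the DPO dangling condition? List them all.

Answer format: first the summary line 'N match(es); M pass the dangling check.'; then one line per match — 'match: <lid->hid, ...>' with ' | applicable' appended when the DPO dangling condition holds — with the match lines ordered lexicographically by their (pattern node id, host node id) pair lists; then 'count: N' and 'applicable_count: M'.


1 match(es); 0 pass the dangling check.
match: 0->7, 1->3, 2->0, 3->2, 4->5
count: 1
applicable_count: 0


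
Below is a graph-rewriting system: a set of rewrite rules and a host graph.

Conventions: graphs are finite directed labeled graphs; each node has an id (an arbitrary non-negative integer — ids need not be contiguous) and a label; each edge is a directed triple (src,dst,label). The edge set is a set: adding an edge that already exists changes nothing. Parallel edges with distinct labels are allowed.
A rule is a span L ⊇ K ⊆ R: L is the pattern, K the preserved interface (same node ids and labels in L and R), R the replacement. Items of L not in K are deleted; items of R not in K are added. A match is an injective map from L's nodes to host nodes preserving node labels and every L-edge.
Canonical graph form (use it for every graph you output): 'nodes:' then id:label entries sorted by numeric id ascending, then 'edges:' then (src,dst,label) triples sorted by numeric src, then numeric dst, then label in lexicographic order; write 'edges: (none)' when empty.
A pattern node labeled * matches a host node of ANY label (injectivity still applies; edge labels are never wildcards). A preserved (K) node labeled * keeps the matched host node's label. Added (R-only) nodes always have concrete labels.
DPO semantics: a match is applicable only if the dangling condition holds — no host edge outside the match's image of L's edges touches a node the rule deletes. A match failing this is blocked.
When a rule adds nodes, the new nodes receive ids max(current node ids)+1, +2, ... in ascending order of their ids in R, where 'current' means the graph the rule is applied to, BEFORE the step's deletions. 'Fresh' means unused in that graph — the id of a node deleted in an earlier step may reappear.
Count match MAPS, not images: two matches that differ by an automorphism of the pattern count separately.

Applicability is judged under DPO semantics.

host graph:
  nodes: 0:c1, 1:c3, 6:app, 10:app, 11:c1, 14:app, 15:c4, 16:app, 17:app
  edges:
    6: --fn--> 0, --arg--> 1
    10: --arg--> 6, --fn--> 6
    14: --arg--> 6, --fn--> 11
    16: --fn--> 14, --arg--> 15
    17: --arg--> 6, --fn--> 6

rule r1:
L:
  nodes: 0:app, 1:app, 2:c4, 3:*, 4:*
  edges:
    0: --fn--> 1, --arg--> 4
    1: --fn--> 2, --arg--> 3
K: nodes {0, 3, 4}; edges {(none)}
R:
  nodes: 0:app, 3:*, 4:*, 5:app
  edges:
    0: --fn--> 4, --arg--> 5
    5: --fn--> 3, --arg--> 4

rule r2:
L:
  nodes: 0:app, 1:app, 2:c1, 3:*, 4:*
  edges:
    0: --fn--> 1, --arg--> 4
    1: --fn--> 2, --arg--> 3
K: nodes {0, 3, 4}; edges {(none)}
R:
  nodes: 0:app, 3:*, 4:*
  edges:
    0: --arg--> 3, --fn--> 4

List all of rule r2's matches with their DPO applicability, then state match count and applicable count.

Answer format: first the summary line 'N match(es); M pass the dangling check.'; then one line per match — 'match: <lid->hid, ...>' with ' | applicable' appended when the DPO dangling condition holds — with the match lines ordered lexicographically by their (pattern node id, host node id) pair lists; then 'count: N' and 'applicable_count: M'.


1 match(es); 1 pass the dangling check.
match: 0->16, 1->14, 2->11, 3->6, 4->15 | applicable
count: 1
applicable_count: 1


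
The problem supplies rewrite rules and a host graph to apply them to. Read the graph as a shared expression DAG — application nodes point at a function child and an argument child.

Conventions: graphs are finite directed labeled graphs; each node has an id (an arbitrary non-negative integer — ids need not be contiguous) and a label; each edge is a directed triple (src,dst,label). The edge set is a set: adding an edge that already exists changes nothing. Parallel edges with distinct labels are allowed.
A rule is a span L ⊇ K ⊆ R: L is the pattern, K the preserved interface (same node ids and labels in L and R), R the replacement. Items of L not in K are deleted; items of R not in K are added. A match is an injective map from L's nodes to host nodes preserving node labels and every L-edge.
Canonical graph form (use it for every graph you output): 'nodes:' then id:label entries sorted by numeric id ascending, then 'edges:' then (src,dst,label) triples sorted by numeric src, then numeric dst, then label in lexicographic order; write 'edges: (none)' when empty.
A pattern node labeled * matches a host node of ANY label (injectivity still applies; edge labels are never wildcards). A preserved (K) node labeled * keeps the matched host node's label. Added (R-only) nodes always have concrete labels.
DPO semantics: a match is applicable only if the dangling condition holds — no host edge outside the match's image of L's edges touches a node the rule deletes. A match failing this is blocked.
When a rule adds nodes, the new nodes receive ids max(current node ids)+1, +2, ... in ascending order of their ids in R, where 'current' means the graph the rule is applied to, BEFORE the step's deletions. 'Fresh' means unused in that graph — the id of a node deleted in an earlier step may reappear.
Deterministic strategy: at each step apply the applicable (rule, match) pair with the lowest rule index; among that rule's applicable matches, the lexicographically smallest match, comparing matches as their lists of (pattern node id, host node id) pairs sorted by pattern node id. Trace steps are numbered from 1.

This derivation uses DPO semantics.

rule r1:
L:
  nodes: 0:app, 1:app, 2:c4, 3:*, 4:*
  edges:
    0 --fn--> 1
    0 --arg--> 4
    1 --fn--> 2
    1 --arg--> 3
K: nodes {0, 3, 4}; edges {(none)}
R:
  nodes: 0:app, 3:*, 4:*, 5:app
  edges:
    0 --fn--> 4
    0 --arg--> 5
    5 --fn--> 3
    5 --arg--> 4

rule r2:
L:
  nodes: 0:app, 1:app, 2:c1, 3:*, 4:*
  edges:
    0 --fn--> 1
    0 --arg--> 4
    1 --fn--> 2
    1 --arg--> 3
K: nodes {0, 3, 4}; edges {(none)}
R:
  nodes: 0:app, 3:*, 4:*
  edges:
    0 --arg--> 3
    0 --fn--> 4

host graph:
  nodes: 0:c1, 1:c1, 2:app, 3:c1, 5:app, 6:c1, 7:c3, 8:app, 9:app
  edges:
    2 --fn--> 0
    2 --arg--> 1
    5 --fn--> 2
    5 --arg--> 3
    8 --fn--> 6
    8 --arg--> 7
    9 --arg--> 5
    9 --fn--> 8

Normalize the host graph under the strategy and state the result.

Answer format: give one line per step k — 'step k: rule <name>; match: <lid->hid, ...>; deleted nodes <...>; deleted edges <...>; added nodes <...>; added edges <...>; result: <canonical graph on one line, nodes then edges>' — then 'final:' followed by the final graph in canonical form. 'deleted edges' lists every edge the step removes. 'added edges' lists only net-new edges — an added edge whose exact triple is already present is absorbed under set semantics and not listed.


step 1: rule r2; match: 0->5, 1->2, 2->0, 3->1, 4->3; deleted nodes 0, 2; deleted edges (2,0,fn); (2,1,arg); (5,2,fn); (5,3,arg); added nodes (none); added edges (5,1,arg); (5,3,fn); result: nodes: 1:c1, 3:c1, 5:app, 6:c1, 7:c3, 8:app, 9:app edges: (5,1,arg); (5,3,fn); (8,6,fn); (8,7,arg); (9,5,arg); (9,8,fn)
step 2: rule r2; match: 0->9, 1->8, 2->6, 3->7, 4->5; deleted nodes 6, 8; deleted edges (8,6,fn); (8,7,arg); (9,5,arg); (9,8,fn); added nodes (none); added edges (9,5,fn); (9,7,arg); result: nodes: 1:c1, 3:c1, 5:app, 7:c3, 9:app edges: (5,1,arg); (5,3,fn); (9,5,fn); (9,7,arg)
step 3: rule r2; match: 0->9, 1->5, 2->3, 3->1, 4->7; deleted nodes 3, 5; deleted edges (5,1,arg); (5,3,fn); (9,5,fn); (9,7,arg); added nodes (none); added edges (9,1,arg); (9,7,fn); result: nodes: 1:c1, 7:c3, 9:app edges: (9,1,arg); (9,7,fn)
final:
nodes: 1:c1, 7:c3, 9:app
edges: (9,1,arg); (9,7,fn)


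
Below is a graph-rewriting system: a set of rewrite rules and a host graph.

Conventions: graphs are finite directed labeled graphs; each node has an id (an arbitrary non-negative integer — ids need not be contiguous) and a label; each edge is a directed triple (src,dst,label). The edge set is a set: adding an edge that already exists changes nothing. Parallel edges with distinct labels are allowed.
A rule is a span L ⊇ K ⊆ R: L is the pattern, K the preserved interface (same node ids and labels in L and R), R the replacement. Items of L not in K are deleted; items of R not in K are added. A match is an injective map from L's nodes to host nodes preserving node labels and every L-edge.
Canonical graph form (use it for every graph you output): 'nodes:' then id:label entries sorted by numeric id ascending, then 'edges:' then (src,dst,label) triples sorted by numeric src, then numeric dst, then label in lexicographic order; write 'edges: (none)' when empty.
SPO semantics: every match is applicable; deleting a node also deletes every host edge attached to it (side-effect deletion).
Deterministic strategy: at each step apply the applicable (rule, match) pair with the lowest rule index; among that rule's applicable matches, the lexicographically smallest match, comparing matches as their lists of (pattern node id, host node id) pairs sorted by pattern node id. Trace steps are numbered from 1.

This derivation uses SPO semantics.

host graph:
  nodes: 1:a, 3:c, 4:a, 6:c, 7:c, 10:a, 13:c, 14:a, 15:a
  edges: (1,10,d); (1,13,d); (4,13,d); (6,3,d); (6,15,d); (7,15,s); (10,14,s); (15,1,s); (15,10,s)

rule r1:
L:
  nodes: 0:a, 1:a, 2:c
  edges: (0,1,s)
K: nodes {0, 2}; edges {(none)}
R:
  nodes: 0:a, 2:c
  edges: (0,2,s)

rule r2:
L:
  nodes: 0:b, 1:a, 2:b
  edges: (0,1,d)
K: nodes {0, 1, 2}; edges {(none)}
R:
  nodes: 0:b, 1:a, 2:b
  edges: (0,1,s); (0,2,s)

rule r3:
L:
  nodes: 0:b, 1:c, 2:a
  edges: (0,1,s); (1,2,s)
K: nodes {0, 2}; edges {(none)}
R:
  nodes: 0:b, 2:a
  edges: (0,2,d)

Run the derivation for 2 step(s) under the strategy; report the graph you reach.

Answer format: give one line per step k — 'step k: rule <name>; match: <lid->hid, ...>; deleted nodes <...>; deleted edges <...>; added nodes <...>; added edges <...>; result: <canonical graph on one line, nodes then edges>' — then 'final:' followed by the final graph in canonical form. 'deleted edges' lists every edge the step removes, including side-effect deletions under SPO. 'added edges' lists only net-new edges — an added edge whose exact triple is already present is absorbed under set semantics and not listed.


step 1: rule r1; match: 0->10, 1->14, 2->3; deleted nodes 14; deleted edges (10,14,s); added nodes (none); added edges (10,3,s); result: nodes: 1:a, 3:c, 4:a, 6:c, 7:c, 10:a, 13:c, 15:a edges: (1,10,d); (1,13,d); (4,13,d); (6,3,d); (6,15,d); (7,15,s); (10,3,s); (15,1,s); (15,10,s)
step 2: rule r1; match: 0->15, 1->1, 2->3; deleted nodes 1; deleted edges (1,10,d); (1,13,d); (15,1,s); added nodes (none); added edges (15,3,s); result: nodes: 3:c, 4:a, 6:c, 7:c, 10:a, 13:c, 15:a edges: (4,13,d); (6,3,d); (6,15,d); (7,15,s); (10,3,s); (15,3,s); (15,10,s)
final:
nodes: 3:c, 4:a, 6:c, 7:c, 10:a, 13:c, 15:a
edges: (4,13,d); (6,3,d); (6,15,d); (7,15,s); (10,3,s); (15,3,s); (15,10,s)


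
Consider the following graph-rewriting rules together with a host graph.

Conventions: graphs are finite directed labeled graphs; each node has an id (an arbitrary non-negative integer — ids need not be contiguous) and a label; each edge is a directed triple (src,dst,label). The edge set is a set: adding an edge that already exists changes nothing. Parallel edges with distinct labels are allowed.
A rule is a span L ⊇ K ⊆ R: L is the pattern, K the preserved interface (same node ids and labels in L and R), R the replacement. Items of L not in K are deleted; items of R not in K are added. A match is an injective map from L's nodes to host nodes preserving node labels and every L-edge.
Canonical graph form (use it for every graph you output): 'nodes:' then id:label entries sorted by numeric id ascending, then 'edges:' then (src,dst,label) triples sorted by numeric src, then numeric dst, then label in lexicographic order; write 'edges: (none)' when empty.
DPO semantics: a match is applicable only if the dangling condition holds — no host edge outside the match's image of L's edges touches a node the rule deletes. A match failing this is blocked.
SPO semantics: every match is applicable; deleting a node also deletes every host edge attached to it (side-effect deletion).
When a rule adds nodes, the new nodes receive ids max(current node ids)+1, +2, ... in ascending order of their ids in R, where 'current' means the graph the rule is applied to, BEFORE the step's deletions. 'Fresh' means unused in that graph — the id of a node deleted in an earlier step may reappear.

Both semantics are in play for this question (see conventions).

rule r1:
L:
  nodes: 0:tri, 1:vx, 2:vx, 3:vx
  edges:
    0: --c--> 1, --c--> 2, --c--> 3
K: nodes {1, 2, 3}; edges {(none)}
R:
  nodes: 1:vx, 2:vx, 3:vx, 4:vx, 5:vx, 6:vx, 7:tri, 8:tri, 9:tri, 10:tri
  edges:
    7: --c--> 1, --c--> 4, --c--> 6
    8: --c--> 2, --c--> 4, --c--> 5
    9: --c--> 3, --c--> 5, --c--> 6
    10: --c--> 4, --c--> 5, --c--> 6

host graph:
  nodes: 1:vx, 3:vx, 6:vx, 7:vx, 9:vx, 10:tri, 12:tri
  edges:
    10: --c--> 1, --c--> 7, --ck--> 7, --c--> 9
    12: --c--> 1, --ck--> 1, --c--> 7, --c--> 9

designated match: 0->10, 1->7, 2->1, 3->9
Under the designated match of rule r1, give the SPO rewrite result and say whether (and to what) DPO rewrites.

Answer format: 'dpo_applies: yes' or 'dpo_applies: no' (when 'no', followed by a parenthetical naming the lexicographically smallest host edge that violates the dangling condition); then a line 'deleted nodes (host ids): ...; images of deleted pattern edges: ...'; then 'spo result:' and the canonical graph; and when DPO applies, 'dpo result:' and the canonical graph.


dpo_applies: no
(the rule deletes node 10, which keeps host edge (10,7,ck) outside the match image — the dangling condition fails, DPO blocks; SPO proceeds and side-deletes such edges)
deleted nodes (host ids): 10; images of deleted pattern edges: (10,1,c); (10,7,c); (10,9,c)
spo result:
nodes: 1:vx, 3:vx, 6:vx, 7:vx, 9:vx, 12:tri, 13:vx, 14:vx, 15:vx, 16:tri, 17:tri, 18:tri, 19:tri
edges: (12,1,c); (12,1,ck); (12,7,c); (12,9,c); (16,7,c); (16,13,c); (16,15,c); (17,1,c); (17,13,c); (17,14,c); (18,9,c); (18,14,c); (18,15,c); (19,13,c); (19,14,c); (19,15,c)


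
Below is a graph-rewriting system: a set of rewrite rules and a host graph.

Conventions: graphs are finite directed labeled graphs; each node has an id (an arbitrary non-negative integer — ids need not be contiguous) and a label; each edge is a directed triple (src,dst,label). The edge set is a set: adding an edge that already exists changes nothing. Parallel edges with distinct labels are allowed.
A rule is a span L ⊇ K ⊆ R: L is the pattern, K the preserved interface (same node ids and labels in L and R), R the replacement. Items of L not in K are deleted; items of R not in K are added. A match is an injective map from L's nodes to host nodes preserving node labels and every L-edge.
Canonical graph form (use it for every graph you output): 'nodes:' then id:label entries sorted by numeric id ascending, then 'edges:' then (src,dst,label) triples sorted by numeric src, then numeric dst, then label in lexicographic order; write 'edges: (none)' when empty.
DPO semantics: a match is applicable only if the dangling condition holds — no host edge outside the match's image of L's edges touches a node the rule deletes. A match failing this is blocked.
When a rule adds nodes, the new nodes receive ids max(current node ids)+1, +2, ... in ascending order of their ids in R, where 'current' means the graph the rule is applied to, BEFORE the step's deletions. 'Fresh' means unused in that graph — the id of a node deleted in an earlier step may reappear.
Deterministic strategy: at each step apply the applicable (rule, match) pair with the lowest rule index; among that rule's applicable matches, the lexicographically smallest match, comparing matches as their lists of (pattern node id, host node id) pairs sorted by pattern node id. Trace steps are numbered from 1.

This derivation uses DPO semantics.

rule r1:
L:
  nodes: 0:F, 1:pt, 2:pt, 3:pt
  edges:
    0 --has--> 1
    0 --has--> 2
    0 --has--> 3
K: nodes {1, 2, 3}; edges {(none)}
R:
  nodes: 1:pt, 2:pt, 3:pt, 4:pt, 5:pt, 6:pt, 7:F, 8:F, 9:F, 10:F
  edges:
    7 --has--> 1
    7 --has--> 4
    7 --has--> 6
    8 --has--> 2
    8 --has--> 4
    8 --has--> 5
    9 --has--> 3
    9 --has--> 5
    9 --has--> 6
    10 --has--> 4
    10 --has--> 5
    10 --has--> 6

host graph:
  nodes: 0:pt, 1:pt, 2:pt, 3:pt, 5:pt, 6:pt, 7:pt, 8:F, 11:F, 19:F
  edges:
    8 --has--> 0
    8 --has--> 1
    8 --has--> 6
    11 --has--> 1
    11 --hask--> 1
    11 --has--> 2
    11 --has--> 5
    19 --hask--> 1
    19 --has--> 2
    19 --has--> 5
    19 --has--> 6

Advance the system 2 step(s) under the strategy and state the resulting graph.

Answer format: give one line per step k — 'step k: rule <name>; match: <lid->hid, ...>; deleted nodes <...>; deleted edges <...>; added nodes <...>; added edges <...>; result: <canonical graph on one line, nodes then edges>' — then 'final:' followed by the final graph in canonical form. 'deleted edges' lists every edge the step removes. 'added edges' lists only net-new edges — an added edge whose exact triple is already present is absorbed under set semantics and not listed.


step 1: rule r1; match: 0->8, 1->0, 2->1, 3->6; deleted nodes 8; deleted edges (8,0,has); (8,1,has); (8,6,has); added nodes 20, 21, 22, 23, 24, 25, 26; added edges (23,0,has); (23,20,has); (23,22,has); (24,1,has); (24,20,has); (24,21,has); (25,6,has); (25,21,has); (25,22,has); (26,20,has); (26,21,has); (26,22,has); result: nodes: 0:pt, 1:pt, 2:pt, 3:pt, 5:pt, 6:pt, 7:pt, 11:F, 19:F, 20:pt, 21:pt, 22:pt, 23:F, 24:F, 25:F, 26:F edges: (11,1,has); (11,1,hask); (11,2,has); (11,5,has); (19,1,hask); (19,2,has); (19,5,has); (19,6,has); (23,0,has); (23,20,has); (23,22,has); (24,1,has); (24,20,has); (24,21,has); (25,6,has); (25,21,has); (25,22,has); (26,20,has); (26,21,has); (26,22,has)
step 2: rule r1; match: 0->23, 1->0, 2->20, 3->22; deleted nodes 23; deleted edges (23,0,has); (23,20,has); (23,22,has); added nodes 27, 28, 29, 30, 31, 32, 33; added edges (30,0,has); (30,27,has); (30,29,has); (31,20,has); (31,27,has); (31,28,has); (32,22,has); (32,28,has); (32,29,has); (33,27,has); (33,28,has); (33,29,has); result: nodes: 0:pt, 1:pt, 2:pt, 3:pt, 5:pt, 6:pt, 7:pt, 11:F, 19:F, 20:pt, 21:pt, 22:pt, 24:F, 25:F, 26:F, 27:pt, 28:pt, 29:pt, 30:F, 31:F, 32:F, 33:F edges: (11,1,has); (11,1,hask); (11,2,has); (11,5,has); (19,1,hask); (19,2,has); (19,5,has); (19,6,has); (24,1,has); (24,20,has); (24,21,has); (25,6,has); (25,21,has); (25,22,has); (26,20,has); (26,21,has); (26,22,has); (30,0,has); (30,27,has); (30,29,has); (31,20,has); (31,27,has); (31,28,has); (32,22,has); (32,28,has); (32,29,has); (33,27,has); (33,28,has); (33,29,has)
final:
nodes: 0:pt, 1:pt, 2:pt, 3:pt, 5:pt, 6:pt, 7:pt, 11:F, 19:F, 20:pt, 21:pt, 22:pt, 24:F, 25:F, 26:F, 27:pt, 28:pt, 29:pt, 30:F, 31:F, 32:F, 33:F
edges: (11,1,has); (11,1,hask); (11,2,has); (11,5,has); (19,1,hask); (19,2,has); (19,5,has); (19,6,has); (24,1,has); (24,20,has); (24,21,has); (25,6,has); (25,21,has); (25,22,has); (26,20,has); (26,21,has); (26,22,has); (30,0,has); (30,27,has); (30,29,has); (31,20,has); (31,27,has); (31,28,has); (32,22,has); (32,28,has); (32,29,has); (33,27,has); (33,28,has); (33,29,has)
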